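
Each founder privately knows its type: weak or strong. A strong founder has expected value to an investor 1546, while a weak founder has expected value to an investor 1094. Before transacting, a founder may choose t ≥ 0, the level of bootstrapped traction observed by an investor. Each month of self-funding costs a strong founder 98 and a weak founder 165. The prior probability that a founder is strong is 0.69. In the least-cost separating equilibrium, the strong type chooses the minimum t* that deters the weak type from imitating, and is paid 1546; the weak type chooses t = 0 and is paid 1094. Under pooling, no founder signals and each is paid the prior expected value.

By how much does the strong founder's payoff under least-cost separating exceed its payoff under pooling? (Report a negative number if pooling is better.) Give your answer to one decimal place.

Least-cost separating signal: t* solves 1094 = 1546 − 165·t*, so t* = (1546 − 1094)/165 ≈ 2.7394.
Strong type's separating payoff: 1546 − 98 × t* = 1546 − 98 × (1546 − 1094)/165 = 1546 − 44296/165 ≈ 1277.539.
Pooling payoff: 0.69 × 1546 + 0.31 × 1094 = 1405.88.
Difference: 1277.539 − 1405.88 = -128.341, i.e. -128.3 to one decimal place.
The strong type would prefer the pooling outcome.

-128.3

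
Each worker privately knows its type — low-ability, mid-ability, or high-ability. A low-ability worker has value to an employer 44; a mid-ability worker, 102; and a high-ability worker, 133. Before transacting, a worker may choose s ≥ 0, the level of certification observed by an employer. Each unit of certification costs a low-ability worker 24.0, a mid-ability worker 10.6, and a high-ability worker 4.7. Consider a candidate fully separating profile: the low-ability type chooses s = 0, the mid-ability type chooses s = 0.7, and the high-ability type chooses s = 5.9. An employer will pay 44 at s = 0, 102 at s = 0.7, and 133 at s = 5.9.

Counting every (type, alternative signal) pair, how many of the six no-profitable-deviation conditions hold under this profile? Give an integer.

High-ability (own payoff 133 − 4.7×5.9 = 105.27): to s=0 gives 44 → no gain ✓; to s=0.7 gives 102 − 4.7×0.7 = 98.71 → no gain ✓.
Mid-ability (own payoff 102 − 10.6×0.7 = 94.58): to s=0 gives 44 → no gain ✓; to s=5.9 gives 133 − 10.6×5.9 = 70.46 → no gain ✓.
Low-ability (own payoff 44): to s=0.7 gives 102 − 24.0×0.7 = 85.2 → profitable ✗; to s=5.9 gives 133 − 24.0×5.9 = -8.6 → no gain ✓.
5 of the 6 constraints hold; not an equilibrium.

5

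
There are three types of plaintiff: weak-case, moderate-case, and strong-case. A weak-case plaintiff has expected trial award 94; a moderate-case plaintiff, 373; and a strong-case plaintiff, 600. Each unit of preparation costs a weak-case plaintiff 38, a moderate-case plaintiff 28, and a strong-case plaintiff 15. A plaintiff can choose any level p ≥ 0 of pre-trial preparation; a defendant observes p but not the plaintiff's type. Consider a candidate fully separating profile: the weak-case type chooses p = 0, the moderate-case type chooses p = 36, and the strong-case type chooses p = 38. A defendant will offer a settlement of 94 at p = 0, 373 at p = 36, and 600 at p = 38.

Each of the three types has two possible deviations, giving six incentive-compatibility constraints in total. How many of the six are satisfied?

3

Weak-case (own payoff 94): to p=36 gives 373 − 38×36 = -995 → no gain ✓; to p=38 gives 600 − 38×38 = -844 → no gain ✓.
Moderate-case (own payoff 373 − 28×36 = -635): to p=0 gives 94 → profitable ✗; to p=38 gives 600 − 28×38 = -464 → profitable ✗.
Strong-case (own payoff 600 − 15×38 = 30): to p=0 gives 94 → profitable ✗; to p=36 gives 373 − 15×36 = -167 → no gain ✓.
3 of the 6 constraints hold; not an equilibrium.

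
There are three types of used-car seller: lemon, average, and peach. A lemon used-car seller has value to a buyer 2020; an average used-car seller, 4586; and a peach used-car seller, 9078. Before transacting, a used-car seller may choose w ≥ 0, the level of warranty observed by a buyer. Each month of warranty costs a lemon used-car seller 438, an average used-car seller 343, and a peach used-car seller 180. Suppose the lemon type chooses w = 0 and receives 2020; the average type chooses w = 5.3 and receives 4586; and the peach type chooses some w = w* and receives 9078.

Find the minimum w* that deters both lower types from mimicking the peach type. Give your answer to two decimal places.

18.40

Average type (on-path payoff 4586 − 343×5.3 = 2768.1) won't mimic when 2768.1 ≥ 9078 − 343·w*, i.e. w* ≥ 18.40.
Lemon type (on-path payoff 2020) won't mimic when 2020 ≥ 9078 − 438·w*, i.e. w* ≥ 16.11.
Both must hold, so w* = max(16.11, 18.40) = 18.40. The average type's constraint binds.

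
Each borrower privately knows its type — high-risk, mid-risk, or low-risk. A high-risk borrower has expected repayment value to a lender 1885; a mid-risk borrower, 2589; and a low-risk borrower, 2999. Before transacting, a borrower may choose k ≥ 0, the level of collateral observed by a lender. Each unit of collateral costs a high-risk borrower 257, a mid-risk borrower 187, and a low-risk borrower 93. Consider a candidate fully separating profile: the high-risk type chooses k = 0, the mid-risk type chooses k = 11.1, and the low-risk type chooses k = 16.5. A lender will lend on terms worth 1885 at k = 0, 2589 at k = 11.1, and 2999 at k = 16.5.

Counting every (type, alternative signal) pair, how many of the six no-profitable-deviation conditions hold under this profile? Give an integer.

Mid-risk (own payoff 2589 − 187×11.1 = 513.3): to k=0 gives 1885 → profitable ✗; to k=16.5 gives 2999 − 187×16.5 = -86.5 → no gain ✓.
High-risk (own payoff 1885): to k=11.1 gives 2589 − 257×11.1 = -263.7 → no gain ✓; to k=16.5 gives 2999 − 257×16.5 = -1241.5 → no gain ✓.
Low-risk (own payoff 2999 − 93×16.5 = 1464.5): to k=0 gives 1885 → profitable ✗; to k=11.1 gives 2589 − 93×11.1 = 1556.7 → profitable ✗.
3 of the 6 constraints hold; not an equilibrium.

3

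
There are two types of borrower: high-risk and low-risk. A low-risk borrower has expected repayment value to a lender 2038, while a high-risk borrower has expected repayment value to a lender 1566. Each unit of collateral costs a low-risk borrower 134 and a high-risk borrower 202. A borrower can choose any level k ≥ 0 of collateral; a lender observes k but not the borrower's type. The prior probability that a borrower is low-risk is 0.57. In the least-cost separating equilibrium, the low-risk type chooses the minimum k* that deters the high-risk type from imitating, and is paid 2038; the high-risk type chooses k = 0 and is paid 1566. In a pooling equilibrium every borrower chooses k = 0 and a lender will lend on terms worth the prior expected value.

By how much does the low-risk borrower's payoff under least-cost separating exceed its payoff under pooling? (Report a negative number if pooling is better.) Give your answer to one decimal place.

-110.1

Least-cost separating signal: k* solves 1566 = 2038 − 202·k*, so k* = (2038 − 1566)/202 ≈ 2.3366.
Low-risk type's separating payoff: 2038 − 134 × k* = 2038 − 134 × (2038 − 1566)/202 = 2038 − 63248/202 ≈ 1724.891.
Pooling payoff: 0.57 × 2038 + 0.43 × 1566 = 1835.04.
Difference: 1724.891 − 1835.04 = -110.149, i.e. -110.1 to one decimal place.
The low-risk type would prefer the pooling outcome.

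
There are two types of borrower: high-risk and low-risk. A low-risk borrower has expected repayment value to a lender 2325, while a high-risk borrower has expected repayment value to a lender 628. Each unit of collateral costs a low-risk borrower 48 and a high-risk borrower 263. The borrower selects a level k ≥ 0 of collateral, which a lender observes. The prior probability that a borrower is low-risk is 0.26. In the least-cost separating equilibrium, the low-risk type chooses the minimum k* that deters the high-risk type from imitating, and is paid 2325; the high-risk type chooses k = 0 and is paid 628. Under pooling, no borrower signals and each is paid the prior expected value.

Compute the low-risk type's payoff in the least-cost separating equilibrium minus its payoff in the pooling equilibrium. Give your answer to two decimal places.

946.06

Least-cost separating signal: k* solves 628 = 2325 − 263·k*, so k* = (2325 − 628)/263 ≈ 6.4525.
Low-risk type's separating payoff: 2325 − 48 × k* = 2325 − 48 × (2325 − 628)/263 = 2325 − 81456/263 ≈ 2015.2814.
Pooling payoff: 0.26 × 2325 + 0.74 × 628 = 1069.22.
Difference: 2015.2814 − 1069.22 = 946.0614, i.e. 946.06 to two decimal places.
The low-risk type prefers to separate.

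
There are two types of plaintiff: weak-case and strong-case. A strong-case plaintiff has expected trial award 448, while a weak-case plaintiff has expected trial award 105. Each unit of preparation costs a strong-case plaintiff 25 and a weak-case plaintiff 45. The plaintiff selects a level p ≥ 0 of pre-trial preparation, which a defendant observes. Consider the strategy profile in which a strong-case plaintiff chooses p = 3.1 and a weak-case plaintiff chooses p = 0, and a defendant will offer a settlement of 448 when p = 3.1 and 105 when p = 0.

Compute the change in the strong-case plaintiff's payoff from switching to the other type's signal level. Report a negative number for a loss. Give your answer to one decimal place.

Playing p = 3.1 the strong-case plaintiff receives 448 − 25 × 3.1 = 370.5.
Deviating to p = 0 yields 105 instead.
Gain from deviating: 105 − 370.5 = -265.5.
The gain is negative, so the strong-case type's incentive-compatibility constraint is satisfied.

-265.5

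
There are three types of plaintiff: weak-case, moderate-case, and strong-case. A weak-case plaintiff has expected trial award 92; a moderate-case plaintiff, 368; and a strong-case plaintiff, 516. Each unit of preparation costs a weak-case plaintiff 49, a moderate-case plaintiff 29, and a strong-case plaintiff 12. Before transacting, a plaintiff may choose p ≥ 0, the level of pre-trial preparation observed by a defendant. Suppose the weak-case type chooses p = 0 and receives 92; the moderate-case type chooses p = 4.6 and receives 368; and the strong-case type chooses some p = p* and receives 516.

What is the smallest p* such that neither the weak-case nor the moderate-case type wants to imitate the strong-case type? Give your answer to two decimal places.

9.70

Moderate-case type (on-path payoff 368 − 29×4.6 = 234.6) won't mimic when 234.6 ≥ 516 − 29·p*, i.e. p* ≥ 9.70.
Weak-case type (on-path payoff 92) won't mimic when 92 ≥ 516 − 49·p*, i.e. p* ≥ 8.65.
Both must hold, so p* = max(8.65, 9.70) = 9.70. The moderate-case type's constraint binds.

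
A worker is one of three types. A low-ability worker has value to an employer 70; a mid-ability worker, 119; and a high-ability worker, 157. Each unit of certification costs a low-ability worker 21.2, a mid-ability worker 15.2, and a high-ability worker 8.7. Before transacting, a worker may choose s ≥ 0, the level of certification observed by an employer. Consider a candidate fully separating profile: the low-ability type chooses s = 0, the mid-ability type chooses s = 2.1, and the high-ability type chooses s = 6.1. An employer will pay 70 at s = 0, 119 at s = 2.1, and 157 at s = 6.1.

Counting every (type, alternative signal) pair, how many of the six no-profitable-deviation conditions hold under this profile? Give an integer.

5

High-ability (own payoff 157 − 8.7×6.1 = 103.93): to s=0 gives 70 → no gain ✓; to s=2.1 gives 119 − 8.7×2.1 = 100.73 → no gain ✓.
Low-ability (own payoff 70): to s=2.1 gives 119 − 21.2×2.1 = 74.48 → profitable ✗; to s=6.1 gives 157 − 21.2×6.1 = 27.68 → no gain ✓.
Mid-ability (own payoff 119 − 15.2×2.1 = 87.08): to s=0 gives 70 → no gain ✓; to s=6.1 gives 157 − 15.2×6.1 = 64.28 → no gain ✓.
5 of the 6 constraints hold; not an equilibrium.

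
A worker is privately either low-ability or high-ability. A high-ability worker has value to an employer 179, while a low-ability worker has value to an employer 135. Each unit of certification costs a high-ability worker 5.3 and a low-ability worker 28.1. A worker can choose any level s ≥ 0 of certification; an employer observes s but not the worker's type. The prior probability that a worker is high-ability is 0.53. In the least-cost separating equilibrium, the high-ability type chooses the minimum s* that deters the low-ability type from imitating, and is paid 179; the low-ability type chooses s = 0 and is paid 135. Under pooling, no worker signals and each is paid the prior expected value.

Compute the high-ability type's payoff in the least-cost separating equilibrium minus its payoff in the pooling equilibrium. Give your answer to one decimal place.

12.4

Least-cost separating signal: s* solves 135 = 179 − 28.1·s*, so s* = (179 − 135)/28.1 ≈ 1.5658.
High-ability type's separating payoff: 179 − 5.3 × s* = 179 − 5.3 × (179 − 135)/28.1 = 179 − 233.2/28.1 ≈ 170.701.
Pooling payoff: 0.53 × 179 + 0.47 × 135 = 158.32.
Difference: 170.701 − 158.32 = 12.381, i.e. 12.4 to one decimal place.
The high-ability type prefers to separate.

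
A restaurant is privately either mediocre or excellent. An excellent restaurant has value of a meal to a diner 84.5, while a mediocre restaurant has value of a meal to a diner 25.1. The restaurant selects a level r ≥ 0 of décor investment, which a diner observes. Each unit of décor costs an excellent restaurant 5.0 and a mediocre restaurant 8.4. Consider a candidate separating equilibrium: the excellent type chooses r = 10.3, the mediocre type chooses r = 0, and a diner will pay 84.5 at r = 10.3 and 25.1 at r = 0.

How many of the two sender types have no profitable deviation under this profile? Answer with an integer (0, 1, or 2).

Excellent type: signal → 84.5 − 5.0 × 10.3 = 33; deviate to 0 → 25.1. IC holds (33 ≥ 25.1).
Mediocre type: stay at 0 → 25.1; mimic → 84.5 − 8.4 × 10.3 = -2.02. IC holds (25.1 ≥ -2.02).
2 of 2 constraints hold, so this is a separating equilibrium.

2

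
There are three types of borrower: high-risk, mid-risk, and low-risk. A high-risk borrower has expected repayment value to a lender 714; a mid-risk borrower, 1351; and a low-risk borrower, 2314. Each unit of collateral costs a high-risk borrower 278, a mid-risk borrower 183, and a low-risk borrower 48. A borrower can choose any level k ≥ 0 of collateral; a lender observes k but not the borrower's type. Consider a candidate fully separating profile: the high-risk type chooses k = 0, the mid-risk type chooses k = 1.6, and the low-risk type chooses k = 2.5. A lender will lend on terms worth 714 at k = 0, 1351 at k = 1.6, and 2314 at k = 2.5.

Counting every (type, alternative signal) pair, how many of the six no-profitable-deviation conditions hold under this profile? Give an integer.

Low-risk (own payoff 2314 − 48×2.5 = 2194): to k=0 gives 714 → no gain ✓; to k=1.6 gives 1351 − 48×1.6 = 1274.2 → no gain ✓.
Mid-risk (own payoff 1351 − 183×1.6 = 1058.2): to k=0 gives 714 → no gain ✓; to k=2.5 gives 2314 − 183×2.5 = 1856.5 → profitable ✗.
High-risk (own payoff 714): to k=1.6 gives 1351 − 278×1.6 = 906.2 → profitable ✗; to k=2.5 gives 2314 − 278×2.5 = 1619 → profitable ✗.
3 of the 6 constraints hold; not an equilibrium.

3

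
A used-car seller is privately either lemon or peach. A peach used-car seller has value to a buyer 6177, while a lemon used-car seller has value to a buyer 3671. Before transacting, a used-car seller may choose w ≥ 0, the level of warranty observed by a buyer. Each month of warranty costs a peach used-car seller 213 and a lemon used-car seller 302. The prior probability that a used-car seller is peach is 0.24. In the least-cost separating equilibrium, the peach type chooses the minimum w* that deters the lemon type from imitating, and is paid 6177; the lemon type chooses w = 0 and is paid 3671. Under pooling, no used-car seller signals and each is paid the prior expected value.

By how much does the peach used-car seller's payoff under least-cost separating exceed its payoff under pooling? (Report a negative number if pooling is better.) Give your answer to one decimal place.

Least-cost separating signal: w* solves 3671 = 6177 − 302·w*, so w* = (6177 − 3671)/302 ≈ 8.2980.
Peach type's separating payoff: 6177 − 213 × w* = 6177 − 213 × (6177 − 3671)/302 = 6177 − 533778/302 ≈ 4409.523.
Pooling payoff: 0.24 × 6177 + 0.76 × 3671 = 4272.44.
Difference: 4409.523 − 4272.44 = 137.083, i.e. 137.1 to one decimal place.
The peach type prefers to separate.

137.1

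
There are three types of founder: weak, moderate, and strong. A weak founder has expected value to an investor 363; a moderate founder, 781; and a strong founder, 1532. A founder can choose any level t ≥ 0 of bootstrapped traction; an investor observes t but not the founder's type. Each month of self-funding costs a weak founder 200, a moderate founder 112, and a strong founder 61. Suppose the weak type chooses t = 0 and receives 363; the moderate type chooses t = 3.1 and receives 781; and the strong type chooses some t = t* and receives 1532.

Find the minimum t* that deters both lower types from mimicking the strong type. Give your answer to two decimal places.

9.81

Weak type (on-path payoff 363) won't mimic when 363 ≥ 1532 − 200·t*, i.e. t* ≥ 5.85.
Moderate type (on-path payoff 781 − 112×3.1 = 433.8) won't mimic when 433.8 ≥ 1532 − 112·t*, i.e. t* ≥ 9.81.
Both must hold, so t* = max(5.85, 9.81) = 9.81. The moderate type's constraint binds.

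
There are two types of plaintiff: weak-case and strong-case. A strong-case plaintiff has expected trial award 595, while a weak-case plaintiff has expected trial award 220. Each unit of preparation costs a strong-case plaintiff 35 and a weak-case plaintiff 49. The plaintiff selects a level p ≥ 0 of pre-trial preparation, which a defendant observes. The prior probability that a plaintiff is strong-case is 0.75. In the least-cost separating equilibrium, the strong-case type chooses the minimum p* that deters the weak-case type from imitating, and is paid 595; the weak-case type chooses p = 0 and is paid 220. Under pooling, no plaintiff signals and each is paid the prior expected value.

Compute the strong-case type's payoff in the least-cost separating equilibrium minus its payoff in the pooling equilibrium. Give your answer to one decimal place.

Least-cost separating signal: p* solves 220 = 595 − 49·p*, so p* = (595 − 220)/49 ≈ 7.6531.
Strong-case type's separating payoff: 595 − 35 × p* = 595 − 35 × (595 − 220)/49 = 595 − 13125/49 ≈ 327.143.
Pooling payoff: 0.75 × 595 + 0.25 × 220 = 501.25.
Difference: 327.143 − 501.25 = -174.107, i.e. -174.1 to one decimal place.
The strong-case type would prefer the pooling outcome.

-174.1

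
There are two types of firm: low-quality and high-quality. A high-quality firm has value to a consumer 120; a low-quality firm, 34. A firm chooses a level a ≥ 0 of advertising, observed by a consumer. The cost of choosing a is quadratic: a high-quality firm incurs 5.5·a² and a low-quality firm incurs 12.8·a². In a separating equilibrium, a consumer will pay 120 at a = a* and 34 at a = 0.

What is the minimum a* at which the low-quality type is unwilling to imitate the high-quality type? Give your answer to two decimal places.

2.59

The low-quality type at a = 0 receives 34; imitating at a* yields 120 − 12.8·a*².
Indifference: 34 = 120 − 12.8·a*², so a*² = (120 − 34) / 12.8 ≈ 6.7188.
a* = √6.7188 ≈ 2.59.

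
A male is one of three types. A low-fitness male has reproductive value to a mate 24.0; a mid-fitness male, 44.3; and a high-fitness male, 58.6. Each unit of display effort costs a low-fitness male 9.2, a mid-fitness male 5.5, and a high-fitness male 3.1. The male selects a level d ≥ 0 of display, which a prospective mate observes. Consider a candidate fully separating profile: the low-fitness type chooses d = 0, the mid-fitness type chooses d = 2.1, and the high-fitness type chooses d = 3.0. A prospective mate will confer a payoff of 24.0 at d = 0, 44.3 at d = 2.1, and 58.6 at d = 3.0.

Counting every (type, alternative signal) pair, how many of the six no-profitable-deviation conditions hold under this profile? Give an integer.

High-fitness (own payoff 58.6 − 3.1×3.0 = 49.3): to d=0 gives 24.0 → no gain ✓; to d=2.1 gives 44.3 − 3.1×2.1 = 37.79 → no gain ✓.
Mid-fitness (own payoff 44.3 − 5.5×2.1 = 32.75): to d=0 gives 24.0 → no gain ✓; to d=3.0 gives 58.6 − 5.5×3.0 = 42.1 → profitable ✗.
Low-fitness (own payoff 24.0): to d=2.1 gives 44.3 − 9.2×2.1 = 24.98 → profitable ✗; to d=3.0 gives 58.6 − 9.2×3.0 = 31 → profitable ✗.
3 of the 6 constraints hold; not an equilibrium.

3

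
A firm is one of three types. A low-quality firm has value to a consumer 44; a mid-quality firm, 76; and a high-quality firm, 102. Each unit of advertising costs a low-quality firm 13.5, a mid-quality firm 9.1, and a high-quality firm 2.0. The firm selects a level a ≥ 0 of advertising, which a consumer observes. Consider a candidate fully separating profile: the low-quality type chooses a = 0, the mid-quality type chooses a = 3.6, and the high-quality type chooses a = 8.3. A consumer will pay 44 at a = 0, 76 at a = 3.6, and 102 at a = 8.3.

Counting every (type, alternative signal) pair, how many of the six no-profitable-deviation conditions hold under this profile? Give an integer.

High-quality (own payoff 102 − 2.0×8.3 = 85.4): to a=0 gives 44 → no gain ✓; to a=3.6 gives 76 − 2.0×3.6 = 68.8 → no gain ✓.
Low-quality (own payoff 44): to a=3.6 gives 76 − 13.5×3.6 = 27.4 → no gain ✓; to a=8.3 gives 102 − 13.5×8.3 = -10.05 → no gain ✓.
Mid-quality (own payoff 76 − 9.1×3.6 = 43.24): to a=0 gives 44 → profitable ✗; to a=8.3 gives 102 − 9.1×8.3 = 26.47 → no gain ✓.
5 of the 6 constraints hold; not an equilibrium.

5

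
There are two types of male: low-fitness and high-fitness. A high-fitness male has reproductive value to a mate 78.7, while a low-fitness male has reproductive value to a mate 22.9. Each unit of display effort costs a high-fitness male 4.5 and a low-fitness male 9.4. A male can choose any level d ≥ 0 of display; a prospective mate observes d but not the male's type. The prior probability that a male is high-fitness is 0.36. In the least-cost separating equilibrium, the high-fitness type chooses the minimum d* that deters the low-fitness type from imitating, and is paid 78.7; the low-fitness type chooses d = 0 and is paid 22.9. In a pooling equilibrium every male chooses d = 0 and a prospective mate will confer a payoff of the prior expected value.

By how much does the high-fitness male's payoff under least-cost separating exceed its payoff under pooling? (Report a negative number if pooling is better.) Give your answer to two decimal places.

9.00

Least-cost separating signal: d* solves 22.9 = 78.7 − 9.4·d*, so d* = (78.7 − 22.9)/9.4 ≈ 5.9362.
High-fitness type's separating payoff: 78.7 − 4.5 × d* = 78.7 − 4.5 × (78.7 − 22.9)/9.4 = 78.7 − 251.1/9.4 ≈ 51.9872.
Pooling payoff: 0.36 × 78.7 + 0.64 × 22.9 = 42.988.
Difference: 51.9872 − 42.988 = 8.9992, i.e. 9.00 to two decimal places.
The high-fitness type prefers to separate.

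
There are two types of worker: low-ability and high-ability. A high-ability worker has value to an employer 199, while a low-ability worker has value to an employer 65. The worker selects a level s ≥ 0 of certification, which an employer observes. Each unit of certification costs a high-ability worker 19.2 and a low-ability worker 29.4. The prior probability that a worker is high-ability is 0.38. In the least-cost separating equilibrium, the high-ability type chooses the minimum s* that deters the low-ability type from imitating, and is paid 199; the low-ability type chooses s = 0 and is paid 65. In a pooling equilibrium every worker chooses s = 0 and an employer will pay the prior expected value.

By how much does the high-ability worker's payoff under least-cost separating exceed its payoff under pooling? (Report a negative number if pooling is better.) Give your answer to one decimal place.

-4.4

Least-cost separating signal: s* solves 65 = 199 − 29.4·s*, so s* = (199 − 65)/29.4 ≈ 4.5578.
High-ability type's separating payoff: 199 − 19.2 × s* = 199 − 19.2 × (199 − 65)/29.4 = 199 − 2572.8/29.4 ≈ 111.490.
Pooling payoff: 0.38 × 199 + 0.62 × 65 = 115.92.
Difference: 111.490 − 115.92 = -4.43, i.e. -4.4 to one decimal place.
The high-ability type would prefer the pooling outcome.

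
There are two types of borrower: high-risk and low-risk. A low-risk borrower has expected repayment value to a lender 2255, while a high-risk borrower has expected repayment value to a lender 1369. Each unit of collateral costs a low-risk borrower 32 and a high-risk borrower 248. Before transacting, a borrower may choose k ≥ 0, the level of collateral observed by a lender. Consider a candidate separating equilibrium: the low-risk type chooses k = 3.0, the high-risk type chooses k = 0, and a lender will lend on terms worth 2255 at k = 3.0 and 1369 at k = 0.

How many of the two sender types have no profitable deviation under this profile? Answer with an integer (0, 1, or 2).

1

High-risk type: stay at 0 → 1369; mimic → 2255 − 248 × 3.0 = 1511. IC fails (1369 < 1511).
Low-risk type: signal → 2255 − 32 × 3.0 = 2159; deviate to 0 → 1369. IC holds (2159 ≥ 1369).
1 of 2 constraints hold, so this profile is not an equilibrium.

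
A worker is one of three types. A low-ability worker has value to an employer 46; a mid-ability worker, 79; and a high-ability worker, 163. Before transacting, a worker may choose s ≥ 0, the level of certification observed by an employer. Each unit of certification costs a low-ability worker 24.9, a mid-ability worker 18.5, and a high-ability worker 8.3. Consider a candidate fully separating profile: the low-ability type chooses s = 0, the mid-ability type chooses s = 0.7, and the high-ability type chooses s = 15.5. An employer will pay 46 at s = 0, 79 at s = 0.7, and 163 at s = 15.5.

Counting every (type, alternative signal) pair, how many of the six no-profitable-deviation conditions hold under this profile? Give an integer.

3

High-ability (own payoff 163 − 8.3×15.5 = 34.35): to s=0 gives 46 → profitable ✗; to s=0.7 gives 79 − 8.3×0.7 = 73.19 → profitable ✗.
Mid-ability (own payoff 79 − 18.5×0.7 = 66.05): to s=0 gives 46 → no gain ✓; to s=15.5 gives 163 − 18.5×15.5 = -123.75 → no gain ✓.
Low-ability (own payoff 46): to s=0.7 gives 79 − 24.9×0.7 = 61.57 → profitable ✗; to s=15.5 gives 163 − 24.9×15.5 = -222.95 → no gain ✓.
3 of the 6 constraints hold; not an equilibrium.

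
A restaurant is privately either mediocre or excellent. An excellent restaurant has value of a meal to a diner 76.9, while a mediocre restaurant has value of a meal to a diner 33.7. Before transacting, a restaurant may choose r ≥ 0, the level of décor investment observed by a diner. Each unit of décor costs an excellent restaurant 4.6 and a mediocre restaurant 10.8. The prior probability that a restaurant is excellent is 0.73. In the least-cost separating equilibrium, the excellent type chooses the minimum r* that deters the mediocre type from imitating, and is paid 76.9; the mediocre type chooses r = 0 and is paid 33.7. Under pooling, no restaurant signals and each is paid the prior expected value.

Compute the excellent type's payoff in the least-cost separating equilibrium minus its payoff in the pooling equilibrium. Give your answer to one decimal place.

-6.7

Least-cost separating signal: r* solves 33.7 = 76.9 − 10.8·r*, so r* = (76.9 − 33.7)/10.8 = 4.
Excellent type's separating payoff: 76.9 − 4.6 × r* = 76.9 − 4.6 × (76.9 − 33.7)/10.8 = 76.9 − 198.72/10.8 = 58.5.
Pooling payoff: 0.73 × 76.9 + 0.27 × 33.7 = 65.236.
Difference: 58.5 − 65.236 = -6.736, i.e. -6.7 to one decimal place.
The excellent type would prefer the pooling outcome.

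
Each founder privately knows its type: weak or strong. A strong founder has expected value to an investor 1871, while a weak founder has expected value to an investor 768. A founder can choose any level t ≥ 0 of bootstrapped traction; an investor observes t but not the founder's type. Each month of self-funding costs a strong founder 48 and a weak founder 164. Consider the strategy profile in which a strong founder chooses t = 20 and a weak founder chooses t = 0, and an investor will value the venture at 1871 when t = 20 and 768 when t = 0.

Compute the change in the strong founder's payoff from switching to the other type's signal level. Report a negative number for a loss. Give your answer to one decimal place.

-143.0

Playing t = 20 the strong founder receives 1871 − 48 × 20 = 911.
Deviating to t = 0 yields 768 instead.
Gain from deviating: 768 − 911 = -143.0.
The gain is negative, so the strong type's incentive-compatibility constraint is satisfied.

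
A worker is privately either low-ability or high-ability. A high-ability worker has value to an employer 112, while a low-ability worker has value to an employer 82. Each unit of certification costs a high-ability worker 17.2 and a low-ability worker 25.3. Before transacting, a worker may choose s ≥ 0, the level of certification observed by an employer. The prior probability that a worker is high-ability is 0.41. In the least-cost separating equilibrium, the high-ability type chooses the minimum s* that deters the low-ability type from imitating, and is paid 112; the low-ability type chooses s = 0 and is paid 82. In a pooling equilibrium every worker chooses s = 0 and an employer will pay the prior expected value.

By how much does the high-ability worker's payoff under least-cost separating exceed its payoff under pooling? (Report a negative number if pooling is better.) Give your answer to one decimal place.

-2.7

Least-cost separating signal: s* solves 82 = 112 − 25.3·s*, so s* = (112 − 82)/25.3 ≈ 1.1858.
High-ability type's separating payoff: 112 − 17.2 × s* = 112 − 17.2 × (112 − 82)/25.3 = 112 − 516/25.3 ≈ 91.605.
Pooling payoff: 0.41 × 112 + 0.59 × 82 = 94.3.
Difference: 91.605 − 94.3 = -2.695, i.e. -2.7 to one decimal place.
The high-ability type would prefer the pooling outcome.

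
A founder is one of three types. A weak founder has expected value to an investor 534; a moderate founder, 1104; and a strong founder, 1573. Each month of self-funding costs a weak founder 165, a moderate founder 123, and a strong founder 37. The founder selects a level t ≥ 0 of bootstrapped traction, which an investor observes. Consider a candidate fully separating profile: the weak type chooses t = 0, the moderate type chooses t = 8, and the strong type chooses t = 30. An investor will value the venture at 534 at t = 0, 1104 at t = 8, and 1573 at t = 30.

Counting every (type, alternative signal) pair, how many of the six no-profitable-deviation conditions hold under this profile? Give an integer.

Weak (own payoff 534): to t=8 gives 1104 − 165×8 = -216 → no gain ✓; to t=30 gives 1573 − 165×30 = -3377 → no gain ✓.
Moderate (own payoff 1104 − 123×8 = 120): to t=0 gives 534 → profitable ✗; to t=30 gives 1573 − 123×30 = -2117 → no gain ✓.
Strong (own payoff 1573 − 37×30 = 463): to t=0 gives 534 → profitable ✗; to t=8 gives 1104 − 37×8 = 808 → profitable ✗.
3 of the 6 constraints hold; not an equilibrium.

3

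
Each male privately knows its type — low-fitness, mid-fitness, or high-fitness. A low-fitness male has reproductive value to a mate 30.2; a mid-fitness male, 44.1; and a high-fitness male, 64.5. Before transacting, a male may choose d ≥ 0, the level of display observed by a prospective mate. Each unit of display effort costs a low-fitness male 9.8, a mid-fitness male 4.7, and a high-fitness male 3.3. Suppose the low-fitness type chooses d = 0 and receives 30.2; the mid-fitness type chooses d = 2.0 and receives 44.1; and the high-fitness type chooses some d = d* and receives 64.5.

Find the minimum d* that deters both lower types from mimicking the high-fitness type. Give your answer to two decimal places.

6.34

Mid-fitness type (on-path payoff 44.1 − 4.7×2.0 = 34.7) won't mimic when 34.7 ≥ 64.5 − 4.7·d*, i.e. d* ≥ 6.34.
Low-fitness type (on-path payoff 30.2) won't mimic when 30.2 ≥ 64.5 − 9.8·d*, i.e. d* ≥ 3.50.
Both must hold, so d* = max(3.50, 6.34) = 6.34. The mid-fitness type's constraint binds.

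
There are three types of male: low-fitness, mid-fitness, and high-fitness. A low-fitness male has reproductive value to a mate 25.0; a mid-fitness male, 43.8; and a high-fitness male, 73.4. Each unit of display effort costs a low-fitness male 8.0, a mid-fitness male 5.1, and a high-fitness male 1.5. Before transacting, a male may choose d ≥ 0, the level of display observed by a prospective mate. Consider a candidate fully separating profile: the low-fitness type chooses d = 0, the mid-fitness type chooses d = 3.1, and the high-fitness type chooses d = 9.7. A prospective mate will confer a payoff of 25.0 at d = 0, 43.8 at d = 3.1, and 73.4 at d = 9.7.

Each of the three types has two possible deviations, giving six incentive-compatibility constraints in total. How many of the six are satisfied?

6

High-fitness (own payoff 73.4 − 1.5×9.7 = 58.85): to d=0 gives 25.0 → no gain ✓; to d=3.1 gives 43.8 − 1.5×3.1 = 39.15 → no gain ✓.
Mid-fitness (own payoff 43.8 − 5.1×3.1 = 27.99): to d=0 gives 25.0 → no gain ✓; to d=9.7 gives 73.4 − 5.1×9.7 = 23.93 → no gain ✓.
Low-fitness (own payoff 25.0): to d=3.1 gives 43.8 − 8.0×3.1 = 19 → no gain ✓; to d=9.7 gives 73.4 − 8.0×9.7 = -4.2 → no gain ✓.
6 of the 6 constraints hold; this profile is a separating equilibrium.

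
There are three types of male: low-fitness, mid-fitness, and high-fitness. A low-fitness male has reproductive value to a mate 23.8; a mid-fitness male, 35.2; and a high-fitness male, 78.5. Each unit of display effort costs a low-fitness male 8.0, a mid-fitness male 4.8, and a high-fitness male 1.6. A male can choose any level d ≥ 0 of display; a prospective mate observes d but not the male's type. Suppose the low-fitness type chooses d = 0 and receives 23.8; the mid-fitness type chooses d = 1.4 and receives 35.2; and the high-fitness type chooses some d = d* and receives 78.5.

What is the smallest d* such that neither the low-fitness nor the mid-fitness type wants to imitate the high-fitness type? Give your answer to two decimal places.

10.42

Mid-fitness type (on-path payoff 35.2 − 4.8×1.4 = 28.48) won't mimic when 28.48 ≥ 78.5 − 4.8·d*, i.e. d* ≥ 10.42.
Low-fitness type (on-path payoff 23.8) won't mimic when 23.8 ≥ 78.5 − 8.0·d*, i.e. d* ≥ 6.84.
Both must hold, so d* = max(6.84, 10.42) = 10.42. The mid-fitness type's constraint binds.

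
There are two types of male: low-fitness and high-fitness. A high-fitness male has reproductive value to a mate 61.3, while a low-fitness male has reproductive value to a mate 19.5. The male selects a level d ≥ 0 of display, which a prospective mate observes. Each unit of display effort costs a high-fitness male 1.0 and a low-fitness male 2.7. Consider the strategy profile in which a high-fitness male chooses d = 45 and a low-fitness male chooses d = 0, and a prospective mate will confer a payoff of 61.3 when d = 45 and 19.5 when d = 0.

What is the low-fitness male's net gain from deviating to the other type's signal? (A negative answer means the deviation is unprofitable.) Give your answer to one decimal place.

Playing d = 0 the low-fitness male receives 19.5.
Deviating to d = 45 brings payment 61.3 at cost 2.7 × 45 = 121.5, netting -60.2.
Gain from deviating: -60.2 − 19.5 = -79.7.
The gain is negative, so the low-fitness type's incentive-compatibility constraint is satisfied.

-79.7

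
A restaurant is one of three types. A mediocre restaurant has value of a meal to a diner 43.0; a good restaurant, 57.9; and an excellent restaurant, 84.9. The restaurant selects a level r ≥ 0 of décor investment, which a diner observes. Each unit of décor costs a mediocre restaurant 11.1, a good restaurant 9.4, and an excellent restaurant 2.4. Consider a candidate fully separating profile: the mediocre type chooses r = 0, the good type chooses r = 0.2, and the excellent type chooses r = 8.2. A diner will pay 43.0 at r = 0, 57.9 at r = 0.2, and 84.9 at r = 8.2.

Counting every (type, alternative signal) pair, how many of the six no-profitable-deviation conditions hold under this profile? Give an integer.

5

Excellent (own payoff 84.9 − 2.4×8.2 = 65.22): to r=0 gives 43.0 → no gain ✓; to r=0.2 gives 57.9 − 2.4×0.2 = 57.42 → no gain ✓.
Good (own payoff 57.9 − 9.4×0.2 = 56.02): to r=0 gives 43.0 → no gain ✓; to r=8.2 gives 84.9 − 9.4×8.2 = 7.82 → no gain ✓.
Mediocre (own payoff 43.0): to r=0.2 gives 57.9 − 11.1×0.2 = 55.68 → profitable ✗; to r=8.2 gives 84.9 − 11.1×8.2 = -6.12 → no gain ✓.
5 of the 6 constraints hold; not an equilibrium.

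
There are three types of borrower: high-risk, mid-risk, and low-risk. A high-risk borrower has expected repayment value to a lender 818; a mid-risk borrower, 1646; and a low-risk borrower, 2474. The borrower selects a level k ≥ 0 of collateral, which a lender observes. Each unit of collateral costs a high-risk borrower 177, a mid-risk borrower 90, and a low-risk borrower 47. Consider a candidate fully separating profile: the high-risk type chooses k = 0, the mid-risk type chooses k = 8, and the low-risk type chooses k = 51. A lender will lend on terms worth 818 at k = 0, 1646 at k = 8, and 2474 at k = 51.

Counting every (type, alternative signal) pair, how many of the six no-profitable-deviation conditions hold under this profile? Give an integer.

4

High-risk (own payoff 818): to k=8 gives 1646 − 177×8 = 230 → no gain ✓; to k=51 gives 2474 − 177×51 = -6553 → no gain ✓.
Low-risk (own payoff 2474 − 47×51 = 77): to k=0 gives 818 → profitable ✗; to k=8 gives 1646 − 47×8 = 1270 → profitable ✗.
Mid-risk (own payoff 1646 − 90×8 = 926): to k=0 gives 818 → no gain ✓; to k=51 gives 2474 − 90×51 = -2116 → no gain ✓.
4 of the 6 constraints hold; not an equilibrium.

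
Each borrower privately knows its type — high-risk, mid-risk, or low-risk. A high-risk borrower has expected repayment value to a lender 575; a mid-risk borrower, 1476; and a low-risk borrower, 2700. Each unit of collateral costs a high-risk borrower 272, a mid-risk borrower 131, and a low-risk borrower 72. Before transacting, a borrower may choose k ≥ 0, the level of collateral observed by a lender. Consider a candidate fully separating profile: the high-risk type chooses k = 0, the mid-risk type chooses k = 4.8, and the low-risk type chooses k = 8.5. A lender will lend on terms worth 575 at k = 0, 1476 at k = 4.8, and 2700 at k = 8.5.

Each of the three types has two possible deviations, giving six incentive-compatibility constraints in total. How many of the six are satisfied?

5

Mid-risk (own payoff 1476 − 131×4.8 = 847.2): to k=0 gives 575 → no gain ✓; to k=8.5 gives 2700 − 131×8.5 = 1586.5 → profitable ✗.
Low-risk (own payoff 2700 − 72×8.5 = 2088): to k=0 gives 575 → no gain ✓; to k=4.8 gives 1476 − 72×4.8 = 1130.4 → no gain ✓.
High-risk (own payoff 575): to k=4.8 gives 1476 − 272×4.8 = 170.4 → no gain ✓; to k=8.5 gives 2700 − 272×8.5 = 388 → no gain ✓.
5 of the 6 constraints hold; not an equilibrium.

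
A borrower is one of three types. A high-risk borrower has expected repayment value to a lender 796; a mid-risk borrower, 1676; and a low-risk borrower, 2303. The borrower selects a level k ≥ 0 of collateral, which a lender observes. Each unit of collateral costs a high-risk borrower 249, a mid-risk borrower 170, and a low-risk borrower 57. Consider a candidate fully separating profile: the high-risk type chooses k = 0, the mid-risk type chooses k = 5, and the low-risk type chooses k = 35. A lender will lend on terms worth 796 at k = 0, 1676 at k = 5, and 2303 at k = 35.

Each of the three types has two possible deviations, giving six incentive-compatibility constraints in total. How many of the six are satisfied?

4

Low-risk (own payoff 2303 − 57×35 = 308): to k=0 gives 796 → profitable ✗; to k=5 gives 1676 − 57×5 = 1391 → profitable ✗.
High-risk (own payoff 796): to k=5 gives 1676 − 249×5 = 431 → no gain ✓; to k=35 gives 2303 − 249×35 = -6412 → no gain ✓.
Mid-risk (own payoff 1676 − 170×5 = 826): to k=0 gives 796 → no gain ✓; to k=35 gives 2303 − 170×35 = -3647 → no gain ✓.
4 of the 6 constraints hold; not an equilibrium.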